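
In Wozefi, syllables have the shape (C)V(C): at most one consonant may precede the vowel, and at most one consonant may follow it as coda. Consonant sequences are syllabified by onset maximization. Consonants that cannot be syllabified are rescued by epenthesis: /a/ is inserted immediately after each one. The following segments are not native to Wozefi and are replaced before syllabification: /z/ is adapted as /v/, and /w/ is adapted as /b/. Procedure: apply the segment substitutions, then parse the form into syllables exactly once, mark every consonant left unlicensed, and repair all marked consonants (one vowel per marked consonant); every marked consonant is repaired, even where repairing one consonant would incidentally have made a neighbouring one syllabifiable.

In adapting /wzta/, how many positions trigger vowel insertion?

2

After substitution the input is /bvta/.
The unsyllabifiable consonants are /b/, /v/; each receives one epenthetic vowel.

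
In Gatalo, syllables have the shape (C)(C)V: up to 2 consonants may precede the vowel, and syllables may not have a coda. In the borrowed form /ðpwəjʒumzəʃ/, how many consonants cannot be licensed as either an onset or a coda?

Syllabifying with onset maximization leaves /ð/, /ʃ/ stranded (no codas are permitted; onsets may contain at most 2 consonants).

2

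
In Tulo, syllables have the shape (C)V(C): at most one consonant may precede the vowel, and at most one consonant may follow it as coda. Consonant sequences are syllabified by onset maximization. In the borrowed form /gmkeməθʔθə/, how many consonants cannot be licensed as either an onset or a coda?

3

Under (C)V(C), the unsyllabifiable consonants are /g/, /m/, /ʔ/ (at most one coda consonant is licensed; onsets are limited to one consonant).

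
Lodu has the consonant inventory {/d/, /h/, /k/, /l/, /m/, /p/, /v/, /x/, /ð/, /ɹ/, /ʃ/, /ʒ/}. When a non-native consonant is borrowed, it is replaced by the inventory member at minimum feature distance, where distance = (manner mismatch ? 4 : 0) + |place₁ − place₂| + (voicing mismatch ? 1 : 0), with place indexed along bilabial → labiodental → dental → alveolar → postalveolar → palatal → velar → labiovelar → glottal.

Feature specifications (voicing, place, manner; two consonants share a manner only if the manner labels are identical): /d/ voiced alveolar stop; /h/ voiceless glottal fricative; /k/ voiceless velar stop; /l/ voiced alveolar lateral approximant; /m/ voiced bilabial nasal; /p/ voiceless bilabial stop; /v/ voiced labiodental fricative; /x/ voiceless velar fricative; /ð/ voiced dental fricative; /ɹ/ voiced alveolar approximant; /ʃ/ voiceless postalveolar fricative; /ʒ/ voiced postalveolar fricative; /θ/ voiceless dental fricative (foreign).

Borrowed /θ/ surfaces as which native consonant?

ð

/ð/ is closest: same manner (fricative), place distance 0 (dental→dental), voicing differs (+1); total 1. Next closest is /v/ at distance 2.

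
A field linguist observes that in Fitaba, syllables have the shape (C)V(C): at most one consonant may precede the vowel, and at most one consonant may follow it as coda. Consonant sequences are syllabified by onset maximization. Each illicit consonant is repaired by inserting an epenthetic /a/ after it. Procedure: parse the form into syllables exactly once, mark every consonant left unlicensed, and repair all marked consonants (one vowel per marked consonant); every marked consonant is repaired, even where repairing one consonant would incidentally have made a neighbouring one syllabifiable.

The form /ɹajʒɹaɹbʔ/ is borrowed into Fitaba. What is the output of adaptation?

ɹajʒaɹaɹbaʔa

Syllabifying with onset maximization leaves /ʒ/, /b/, /ʔ/ stranded (at most one coda consonant is licensed; onsets are limited to one consonant).
Inserting the epenthetic vowel yields /ʒ/ → /ʒa/, /b/ → /ba/, /ʔ/ → /ʔa/.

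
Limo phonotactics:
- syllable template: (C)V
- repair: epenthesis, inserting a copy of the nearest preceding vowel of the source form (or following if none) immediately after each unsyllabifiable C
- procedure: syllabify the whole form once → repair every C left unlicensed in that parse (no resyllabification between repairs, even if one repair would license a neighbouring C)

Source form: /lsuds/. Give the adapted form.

The consonants /l/, /d/, /s/ cannot be parsed into a legal (C)V syllable (no codas are permitted; onsets are limited to one consonant).
Inserting the epenthetic vowel yields /l/ → /lu/, /d/ → /du/, /s/ → /su/.

lusudusu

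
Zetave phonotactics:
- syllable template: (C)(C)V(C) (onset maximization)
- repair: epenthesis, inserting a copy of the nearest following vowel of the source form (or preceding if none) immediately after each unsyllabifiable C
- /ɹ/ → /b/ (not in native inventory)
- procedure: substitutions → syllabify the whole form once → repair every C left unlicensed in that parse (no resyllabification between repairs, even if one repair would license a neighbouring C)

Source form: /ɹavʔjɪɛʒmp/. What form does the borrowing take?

bavʔjɪɛʒmɛpɛ

Substitution: /ɹ/ → /b/, giving /bavʔjɪɛʒmp/.
The consonants /m/, /p/ cannot be parsed into a legal (C)(C)V(C) syllable (at most one coda consonant is licensed; onsets may contain at most 2 consonants).
Inserting the epenthetic vowel yields /m/ → /mɛ/, /p/ → /pɛ/.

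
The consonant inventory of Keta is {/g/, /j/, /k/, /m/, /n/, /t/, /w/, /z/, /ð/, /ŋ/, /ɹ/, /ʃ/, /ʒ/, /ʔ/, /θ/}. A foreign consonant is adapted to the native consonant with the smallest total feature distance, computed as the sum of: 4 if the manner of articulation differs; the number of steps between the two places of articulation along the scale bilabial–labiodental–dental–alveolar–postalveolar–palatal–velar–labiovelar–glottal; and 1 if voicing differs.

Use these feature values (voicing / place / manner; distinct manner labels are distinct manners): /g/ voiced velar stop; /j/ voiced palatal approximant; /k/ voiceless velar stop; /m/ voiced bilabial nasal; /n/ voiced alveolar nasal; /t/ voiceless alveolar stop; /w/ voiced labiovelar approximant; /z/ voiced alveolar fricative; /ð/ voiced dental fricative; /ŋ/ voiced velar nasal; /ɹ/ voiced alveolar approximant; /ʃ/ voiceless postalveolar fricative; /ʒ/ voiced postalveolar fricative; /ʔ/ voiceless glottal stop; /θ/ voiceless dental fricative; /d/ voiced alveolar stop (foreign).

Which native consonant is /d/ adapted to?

t

/t/ is closest: same manner (stop), place distance 0 (alveolar→alveolar), voicing differs (+1); total 1. Next closest is /g/ at distance 3.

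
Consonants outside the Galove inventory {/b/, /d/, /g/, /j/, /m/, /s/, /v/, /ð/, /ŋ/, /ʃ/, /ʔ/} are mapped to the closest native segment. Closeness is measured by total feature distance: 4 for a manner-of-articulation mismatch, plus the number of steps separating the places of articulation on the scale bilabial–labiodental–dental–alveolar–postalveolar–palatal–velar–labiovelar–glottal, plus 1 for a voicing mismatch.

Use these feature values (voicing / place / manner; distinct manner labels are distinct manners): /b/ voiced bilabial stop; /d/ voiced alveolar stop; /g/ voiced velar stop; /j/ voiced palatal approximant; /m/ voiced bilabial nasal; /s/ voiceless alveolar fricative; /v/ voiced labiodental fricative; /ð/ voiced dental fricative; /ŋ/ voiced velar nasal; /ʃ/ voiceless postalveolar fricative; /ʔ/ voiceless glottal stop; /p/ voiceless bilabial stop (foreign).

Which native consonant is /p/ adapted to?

/b/ is closest: same manner (stop), place distance 0 (bilabial→bilabial), voicing differs (+1); total 1. Next closest is /d/ at distance 4.

b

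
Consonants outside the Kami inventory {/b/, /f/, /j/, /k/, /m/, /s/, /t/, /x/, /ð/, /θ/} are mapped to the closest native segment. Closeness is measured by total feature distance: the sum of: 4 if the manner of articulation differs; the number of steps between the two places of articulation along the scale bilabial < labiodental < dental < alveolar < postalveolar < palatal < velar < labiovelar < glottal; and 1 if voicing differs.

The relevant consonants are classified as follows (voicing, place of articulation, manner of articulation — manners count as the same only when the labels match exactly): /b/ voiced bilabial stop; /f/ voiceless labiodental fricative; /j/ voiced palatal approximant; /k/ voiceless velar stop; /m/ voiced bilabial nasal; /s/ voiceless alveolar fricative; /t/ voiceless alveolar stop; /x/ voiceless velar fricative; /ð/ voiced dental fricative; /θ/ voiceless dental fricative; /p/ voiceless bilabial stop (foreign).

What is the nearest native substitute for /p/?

b

/b/ is closest: same manner (stop), place distance 0 (bilabial→bilabial), voicing differs (+1); total 1. Next closest is /t/ at distance 3.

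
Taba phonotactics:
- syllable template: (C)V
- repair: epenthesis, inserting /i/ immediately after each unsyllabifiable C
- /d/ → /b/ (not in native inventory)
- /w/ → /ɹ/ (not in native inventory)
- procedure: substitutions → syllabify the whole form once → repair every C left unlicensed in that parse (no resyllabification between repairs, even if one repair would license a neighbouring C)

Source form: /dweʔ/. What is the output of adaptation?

biɹeʔi

Substitution: /d/ → /b/, /w/ → /ɹ/, giving /bɹeʔ/.
Under (C)V, the unsyllabifiable consonants are /b/, /ʔ/ (no codas are permitted; onsets are limited to one consonant).
Each unlicensed consonant becomes the onset of a new syllable: /b/ → /bi/, /ʔ/ → /ʔi/.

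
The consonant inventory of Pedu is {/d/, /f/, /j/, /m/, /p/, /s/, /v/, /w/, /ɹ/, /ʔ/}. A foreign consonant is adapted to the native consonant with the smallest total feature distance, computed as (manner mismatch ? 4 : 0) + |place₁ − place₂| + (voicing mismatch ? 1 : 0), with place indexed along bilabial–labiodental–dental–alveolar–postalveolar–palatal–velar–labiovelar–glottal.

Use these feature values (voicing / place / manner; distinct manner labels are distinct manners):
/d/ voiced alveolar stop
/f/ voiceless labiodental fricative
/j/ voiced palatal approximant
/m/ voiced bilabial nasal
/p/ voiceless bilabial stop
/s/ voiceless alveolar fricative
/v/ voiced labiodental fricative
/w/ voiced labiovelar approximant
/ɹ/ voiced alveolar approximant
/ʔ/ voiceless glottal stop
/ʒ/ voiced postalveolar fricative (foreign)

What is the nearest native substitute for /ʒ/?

s

/s/ is closest: same manner (fricative), place distance 1 (postalveolar→alveolar), voicing differs (+1); total 2. Next closest is /v/ at distance 3.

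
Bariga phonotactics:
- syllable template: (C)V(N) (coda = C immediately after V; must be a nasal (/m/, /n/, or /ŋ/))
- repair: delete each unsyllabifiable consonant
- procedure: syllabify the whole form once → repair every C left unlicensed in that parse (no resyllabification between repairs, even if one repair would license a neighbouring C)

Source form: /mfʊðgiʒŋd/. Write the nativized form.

fʊgi

Syllabifying with onset maximization leaves /m/, /ð/, /ʒ/, /ŋ/, /d/ stranded (only a nasal (/m/, /n/, or /ŋ/) is licensed in coda position; onsets are limited to one consonant).
Each unlicensed consonant is deleted: /m/, /ð/, /ʒ/, /ŋ/, /d/.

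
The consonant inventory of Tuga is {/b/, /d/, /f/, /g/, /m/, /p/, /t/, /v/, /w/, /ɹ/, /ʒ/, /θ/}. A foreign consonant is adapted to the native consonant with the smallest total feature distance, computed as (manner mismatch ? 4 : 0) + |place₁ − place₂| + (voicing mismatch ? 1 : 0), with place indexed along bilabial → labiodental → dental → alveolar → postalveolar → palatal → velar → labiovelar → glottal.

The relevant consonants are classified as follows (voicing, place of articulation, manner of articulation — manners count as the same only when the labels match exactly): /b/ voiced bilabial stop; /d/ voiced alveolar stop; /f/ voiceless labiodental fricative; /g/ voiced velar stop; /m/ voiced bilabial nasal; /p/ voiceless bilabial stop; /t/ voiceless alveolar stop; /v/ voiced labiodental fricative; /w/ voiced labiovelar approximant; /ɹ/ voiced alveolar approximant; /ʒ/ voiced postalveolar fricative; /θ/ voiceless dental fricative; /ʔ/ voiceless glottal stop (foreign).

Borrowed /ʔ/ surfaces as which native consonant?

/g/ is closest: same manner (stop), place distance 2 (glottal→velar), voicing differs (+1); total 3. Next closest is /t/ at distance 5.

g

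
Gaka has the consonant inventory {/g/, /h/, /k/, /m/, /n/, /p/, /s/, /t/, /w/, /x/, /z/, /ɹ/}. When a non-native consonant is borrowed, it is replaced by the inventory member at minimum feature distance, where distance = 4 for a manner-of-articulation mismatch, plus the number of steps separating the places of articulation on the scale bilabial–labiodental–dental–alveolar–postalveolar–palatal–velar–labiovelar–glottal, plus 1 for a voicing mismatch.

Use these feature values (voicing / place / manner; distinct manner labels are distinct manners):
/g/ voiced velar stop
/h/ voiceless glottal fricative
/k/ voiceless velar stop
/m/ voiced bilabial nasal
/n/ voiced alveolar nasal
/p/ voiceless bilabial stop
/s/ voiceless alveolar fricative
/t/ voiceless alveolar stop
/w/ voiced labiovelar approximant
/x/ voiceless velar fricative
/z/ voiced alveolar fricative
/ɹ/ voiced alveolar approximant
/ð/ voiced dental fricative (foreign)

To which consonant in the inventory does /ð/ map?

/z/ is closest: same manner (fricative), place distance 1 (dental→alveolar), same voicing; total 1. Next closest is /s/ at distance 2.

z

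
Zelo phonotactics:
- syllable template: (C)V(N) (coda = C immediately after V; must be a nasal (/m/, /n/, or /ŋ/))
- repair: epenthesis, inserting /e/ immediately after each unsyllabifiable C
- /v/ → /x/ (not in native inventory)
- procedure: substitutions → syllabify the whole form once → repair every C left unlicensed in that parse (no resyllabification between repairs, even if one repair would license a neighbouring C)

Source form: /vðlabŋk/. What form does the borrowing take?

Substitution: /v/ → /x/, giving /xðlabŋk/.
The consonants /x/, /ð/, /b/, /ŋ/, /k/ cannot be parsed into a legal (C)V(N) syllable (only a nasal (/m/, /n/, or /ŋ/) is licensed in coda position; onsets are limited to one consonant).
Epenthesis after each stranded consonant: /x/ → /xe/, /ð/ → /ðe/, /b/ → /be/, /ŋ/ → /ŋe/, /k/ → /ke/.

xeðelabeŋeke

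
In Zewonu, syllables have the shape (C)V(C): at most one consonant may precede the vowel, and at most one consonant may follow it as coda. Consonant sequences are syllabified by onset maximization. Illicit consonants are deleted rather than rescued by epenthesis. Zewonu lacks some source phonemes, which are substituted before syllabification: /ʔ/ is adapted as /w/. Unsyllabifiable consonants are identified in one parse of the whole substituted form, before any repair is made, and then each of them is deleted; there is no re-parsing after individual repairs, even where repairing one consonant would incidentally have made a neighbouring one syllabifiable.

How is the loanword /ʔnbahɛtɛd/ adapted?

Substitution: /ʔ/ → /w/, giving /wnbahɛtɛd/.
Under (C)V(C), the unsyllabifiable consonants are /w/, /n/ (at most one coda consonant is licensed; onsets are limited to one consonant).
Each unlicensed consonant is deleted: /w/, /n/.

bahɛtɛd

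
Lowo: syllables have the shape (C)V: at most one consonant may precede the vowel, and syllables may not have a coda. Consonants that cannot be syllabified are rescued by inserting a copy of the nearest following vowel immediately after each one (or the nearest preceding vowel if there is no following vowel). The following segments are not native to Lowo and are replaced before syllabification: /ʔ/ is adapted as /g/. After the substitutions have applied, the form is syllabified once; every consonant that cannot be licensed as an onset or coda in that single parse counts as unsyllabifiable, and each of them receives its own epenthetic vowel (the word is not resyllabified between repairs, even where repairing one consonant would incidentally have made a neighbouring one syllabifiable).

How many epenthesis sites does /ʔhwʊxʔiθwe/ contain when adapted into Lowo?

4

After substitution the input is /ghwʊxgiθwe/.
The unsyllabifiable consonants are /g/, /h/, /x/, /θ/; each receives one epenthetic vowel.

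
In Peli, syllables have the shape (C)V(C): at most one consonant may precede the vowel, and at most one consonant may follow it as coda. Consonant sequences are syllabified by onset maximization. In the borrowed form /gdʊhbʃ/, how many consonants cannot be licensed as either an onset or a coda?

Syllabifying with onset maximization leaves /g/, /b/, /ʃ/ stranded (at most one coda consonant is licensed; onsets are limited to one consonant).

3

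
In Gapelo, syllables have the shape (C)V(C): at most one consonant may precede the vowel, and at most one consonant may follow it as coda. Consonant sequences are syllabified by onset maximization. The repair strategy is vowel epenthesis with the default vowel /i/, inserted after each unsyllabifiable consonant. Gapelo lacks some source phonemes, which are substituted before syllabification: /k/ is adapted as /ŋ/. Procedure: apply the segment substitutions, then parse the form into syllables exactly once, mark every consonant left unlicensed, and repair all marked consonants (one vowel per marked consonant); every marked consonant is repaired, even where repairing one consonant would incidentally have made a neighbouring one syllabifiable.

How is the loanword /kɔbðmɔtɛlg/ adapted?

Substitution: /k/ → /ŋ/, giving /ŋɔbðmɔtɛlg/.
Syllabifying with onset maximization leaves /ð/, /g/ stranded (at most one coda consonant is licensed; onsets are limited to one consonant).
Epenthesis after each stranded consonant: /ð/ → /ði/, /g/ → /gi/.

ŋɔbðimɔtɛlgi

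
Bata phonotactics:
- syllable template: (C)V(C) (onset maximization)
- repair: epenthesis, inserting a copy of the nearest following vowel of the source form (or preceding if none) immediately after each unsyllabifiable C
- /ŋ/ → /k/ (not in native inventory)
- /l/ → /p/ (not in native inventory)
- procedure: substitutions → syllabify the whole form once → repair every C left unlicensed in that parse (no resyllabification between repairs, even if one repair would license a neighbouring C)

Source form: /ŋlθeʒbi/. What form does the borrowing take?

Substitution: /ŋ/ → /k/, /l/ → /p/, giving /kpθeʒbi/.
The consonants /k/, /p/ cannot be parsed into a legal (C)V(C) syllable (at most one coda consonant is licensed; onsets are limited to one consonant).
Each unlicensed consonant becomes the onset of a new syllable: /k/ → /ke/, /p/ → /pe/.

kepeθeʒbi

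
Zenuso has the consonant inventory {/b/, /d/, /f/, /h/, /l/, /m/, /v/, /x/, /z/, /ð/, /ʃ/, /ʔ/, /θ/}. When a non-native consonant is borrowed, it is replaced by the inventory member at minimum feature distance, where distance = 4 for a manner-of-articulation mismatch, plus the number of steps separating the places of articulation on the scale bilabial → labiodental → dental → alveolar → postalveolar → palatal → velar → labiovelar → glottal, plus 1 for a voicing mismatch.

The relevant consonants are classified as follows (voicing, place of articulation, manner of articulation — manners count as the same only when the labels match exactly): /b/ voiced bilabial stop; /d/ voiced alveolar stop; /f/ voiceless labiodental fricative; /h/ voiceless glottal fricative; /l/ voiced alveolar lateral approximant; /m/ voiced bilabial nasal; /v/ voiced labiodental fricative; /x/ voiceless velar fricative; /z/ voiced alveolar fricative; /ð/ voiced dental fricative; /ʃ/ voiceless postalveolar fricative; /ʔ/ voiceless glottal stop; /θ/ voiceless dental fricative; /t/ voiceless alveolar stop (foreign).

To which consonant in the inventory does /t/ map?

/d/ is closest: same manner (stop), place distance 0 (alveolar→alveolar), voicing differs (+1); total 1. Next closest is /b/ at distance 4.

d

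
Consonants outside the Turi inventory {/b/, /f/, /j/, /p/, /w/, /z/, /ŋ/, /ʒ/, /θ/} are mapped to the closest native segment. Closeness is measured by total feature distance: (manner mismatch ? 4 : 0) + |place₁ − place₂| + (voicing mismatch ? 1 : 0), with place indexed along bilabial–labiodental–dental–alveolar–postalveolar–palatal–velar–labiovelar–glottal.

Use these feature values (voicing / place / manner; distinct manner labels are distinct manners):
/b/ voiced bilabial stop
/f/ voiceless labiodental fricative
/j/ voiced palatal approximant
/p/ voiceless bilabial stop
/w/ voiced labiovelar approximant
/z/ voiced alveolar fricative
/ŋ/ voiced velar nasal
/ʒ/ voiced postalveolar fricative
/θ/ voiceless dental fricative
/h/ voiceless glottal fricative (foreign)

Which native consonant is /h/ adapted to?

/ʒ/ is closest: same manner (fricative), place distance 4 (glottal→postalveolar), voicing differs (+1); total 5. Next closest is /w/ at distance 6.

ʒ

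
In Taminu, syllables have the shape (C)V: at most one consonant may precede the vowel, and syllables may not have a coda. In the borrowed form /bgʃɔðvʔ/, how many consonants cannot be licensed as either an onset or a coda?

Syllabifying with onset maximization leaves /b/, /g/, /ð/, /v/, /ʔ/ stranded (no codas are permitted; onsets are limited to one consonant).

5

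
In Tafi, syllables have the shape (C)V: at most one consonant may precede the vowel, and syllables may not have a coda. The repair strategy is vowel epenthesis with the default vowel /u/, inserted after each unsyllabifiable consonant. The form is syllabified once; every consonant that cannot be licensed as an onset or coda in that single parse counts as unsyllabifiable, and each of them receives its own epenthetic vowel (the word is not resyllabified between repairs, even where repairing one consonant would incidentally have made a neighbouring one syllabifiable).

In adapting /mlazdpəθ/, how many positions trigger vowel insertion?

4

The unsyllabifiable consonants are /m/, /z/, /d/, /θ/; each receives one epenthetic vowel.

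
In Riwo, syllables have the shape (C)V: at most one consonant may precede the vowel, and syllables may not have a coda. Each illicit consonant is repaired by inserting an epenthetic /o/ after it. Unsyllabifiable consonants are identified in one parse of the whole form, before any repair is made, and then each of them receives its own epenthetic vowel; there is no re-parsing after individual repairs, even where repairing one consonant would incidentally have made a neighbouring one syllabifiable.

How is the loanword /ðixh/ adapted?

The consonants /x/, /h/ cannot be parsed into a legal (C)V syllable (no codas are permitted; onsets are limited to one consonant).
Each unlicensed consonant becomes the onset of a new syllable: /x/ → /xo/, /h/ → /ho/.

ðixoho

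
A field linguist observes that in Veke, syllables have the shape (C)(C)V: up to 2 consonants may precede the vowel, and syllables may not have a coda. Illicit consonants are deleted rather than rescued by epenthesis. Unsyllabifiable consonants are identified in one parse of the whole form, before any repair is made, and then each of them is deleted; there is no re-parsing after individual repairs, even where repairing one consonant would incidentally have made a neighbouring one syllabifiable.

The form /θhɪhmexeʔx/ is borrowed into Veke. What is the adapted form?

θhɪhmexe

Syllabifying with onset maximization leaves /ʔ/, /x/ stranded (no codas are permitted; onsets may contain at most 2 consonants).
Deleting the stranded consonants removes /ʔ/, /x/.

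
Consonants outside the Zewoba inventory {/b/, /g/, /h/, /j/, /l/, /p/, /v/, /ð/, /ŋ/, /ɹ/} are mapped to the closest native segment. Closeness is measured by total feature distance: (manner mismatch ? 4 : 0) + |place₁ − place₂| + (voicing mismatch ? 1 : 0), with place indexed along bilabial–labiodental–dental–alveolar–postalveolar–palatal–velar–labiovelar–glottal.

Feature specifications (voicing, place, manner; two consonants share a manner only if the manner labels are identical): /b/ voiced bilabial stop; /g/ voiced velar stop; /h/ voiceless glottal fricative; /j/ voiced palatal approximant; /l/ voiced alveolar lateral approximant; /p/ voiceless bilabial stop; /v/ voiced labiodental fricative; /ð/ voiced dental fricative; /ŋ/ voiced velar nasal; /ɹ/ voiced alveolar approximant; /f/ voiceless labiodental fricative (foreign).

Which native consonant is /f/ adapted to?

v

/v/ is closest: same manner (fricative), place distance 0 (labiodental→labiodental), voicing differs (+1); total 1. Next closest is /ð/ at distance 2.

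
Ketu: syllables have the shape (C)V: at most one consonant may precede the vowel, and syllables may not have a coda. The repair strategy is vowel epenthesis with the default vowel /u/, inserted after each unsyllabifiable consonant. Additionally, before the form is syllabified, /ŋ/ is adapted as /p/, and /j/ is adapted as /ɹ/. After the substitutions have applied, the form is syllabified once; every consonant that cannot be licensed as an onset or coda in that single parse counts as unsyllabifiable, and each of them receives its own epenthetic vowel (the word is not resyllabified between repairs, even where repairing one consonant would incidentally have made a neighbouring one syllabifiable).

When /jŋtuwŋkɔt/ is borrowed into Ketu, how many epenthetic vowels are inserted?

5

After substitution the input is /ɹptuwpkɔt/.
The unsyllabifiable consonants are /ɹ/, /p/, /w/, /p/, /t/; each receives one epenthetic vowel.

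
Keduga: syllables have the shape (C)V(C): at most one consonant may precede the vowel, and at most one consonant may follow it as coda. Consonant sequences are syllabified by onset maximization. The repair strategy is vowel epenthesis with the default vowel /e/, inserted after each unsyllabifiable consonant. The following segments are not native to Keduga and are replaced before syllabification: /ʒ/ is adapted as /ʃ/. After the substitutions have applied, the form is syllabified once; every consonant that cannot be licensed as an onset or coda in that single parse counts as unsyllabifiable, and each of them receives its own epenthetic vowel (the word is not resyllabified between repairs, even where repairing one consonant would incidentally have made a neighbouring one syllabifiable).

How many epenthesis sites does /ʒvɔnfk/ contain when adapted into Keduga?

After substitution the input is /ʃvɔnfk/.
The unsyllabifiable consonants are /ʃ/, /f/, /k/; each receives one epenthetic vowel.

3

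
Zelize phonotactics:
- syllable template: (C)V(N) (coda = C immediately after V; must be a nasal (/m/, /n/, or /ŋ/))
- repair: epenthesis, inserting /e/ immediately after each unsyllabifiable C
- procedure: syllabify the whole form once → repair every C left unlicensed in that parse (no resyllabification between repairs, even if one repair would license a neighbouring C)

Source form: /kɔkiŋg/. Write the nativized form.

kɔkiŋge

The consonants /g/ cannot be parsed into a legal (C)V(N) syllable (only a nasal (/m/, /n/, or /ŋ/) is licensed in coda position; onsets are limited to one consonant).
Each unlicensed consonant becomes the onset of a new syllable: /g/ → /ge/.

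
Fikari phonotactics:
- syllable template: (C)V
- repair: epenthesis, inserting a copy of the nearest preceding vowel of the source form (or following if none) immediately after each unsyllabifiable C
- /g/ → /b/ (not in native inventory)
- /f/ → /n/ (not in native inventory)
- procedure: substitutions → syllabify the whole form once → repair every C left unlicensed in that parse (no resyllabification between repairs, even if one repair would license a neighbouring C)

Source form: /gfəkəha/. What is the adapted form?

Substitution: /g/ → /b/, /f/ → /n/, giving /bnəkəha/.
Under (C)V, the unsyllabifiable consonants are /b/ (no codas are permitted; onsets are limited to one consonant).
Inserting the epenthetic vowel yields /b/ → /bə/.

bənəkəha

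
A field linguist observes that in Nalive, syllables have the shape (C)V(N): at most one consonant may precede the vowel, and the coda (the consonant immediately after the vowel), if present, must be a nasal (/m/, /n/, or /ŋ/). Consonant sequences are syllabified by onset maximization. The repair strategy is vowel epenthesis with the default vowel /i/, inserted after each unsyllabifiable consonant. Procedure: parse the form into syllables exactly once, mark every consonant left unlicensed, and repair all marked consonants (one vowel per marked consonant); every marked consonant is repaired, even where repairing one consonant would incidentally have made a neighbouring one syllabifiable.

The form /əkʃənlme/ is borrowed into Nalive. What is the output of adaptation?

əkiʃənlime

Syllabifying with onset maximization leaves /k/, /l/ stranded (only a nasal (/m/, /n/, or /ŋ/) is licensed in coda position; onsets are limited to one consonant).
Epenthesis after each stranded consonant: /k/ → /ki/, /l/ → /li/.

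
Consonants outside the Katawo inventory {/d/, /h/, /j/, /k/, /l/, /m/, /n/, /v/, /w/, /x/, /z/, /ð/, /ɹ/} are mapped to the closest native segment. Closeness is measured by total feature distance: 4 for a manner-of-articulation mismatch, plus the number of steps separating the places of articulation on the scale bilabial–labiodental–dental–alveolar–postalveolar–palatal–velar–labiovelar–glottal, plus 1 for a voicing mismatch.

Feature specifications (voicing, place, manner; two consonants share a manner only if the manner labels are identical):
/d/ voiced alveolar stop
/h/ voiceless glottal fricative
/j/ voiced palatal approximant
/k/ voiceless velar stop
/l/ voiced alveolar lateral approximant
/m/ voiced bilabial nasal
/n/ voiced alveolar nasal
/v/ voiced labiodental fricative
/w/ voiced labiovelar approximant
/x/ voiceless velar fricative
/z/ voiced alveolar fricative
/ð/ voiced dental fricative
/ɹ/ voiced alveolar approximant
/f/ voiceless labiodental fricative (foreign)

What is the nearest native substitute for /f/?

v

/v/ is closest: same manner (fricative), place distance 0 (labiodental→labiodental), voicing differs (+1); total 1. Next closest is /ð/ at distance 2.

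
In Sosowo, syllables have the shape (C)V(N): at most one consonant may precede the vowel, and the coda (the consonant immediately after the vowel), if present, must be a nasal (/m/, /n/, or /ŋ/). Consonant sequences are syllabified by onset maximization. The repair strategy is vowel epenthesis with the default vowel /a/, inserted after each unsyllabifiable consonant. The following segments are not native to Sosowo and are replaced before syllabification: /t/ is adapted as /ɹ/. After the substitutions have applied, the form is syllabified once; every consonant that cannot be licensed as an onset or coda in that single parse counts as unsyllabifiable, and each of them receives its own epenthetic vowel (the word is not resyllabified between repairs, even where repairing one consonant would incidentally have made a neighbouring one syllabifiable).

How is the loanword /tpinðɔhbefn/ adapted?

Substitution: /t/ → /ɹ/, giving /ɹpinðɔhbefn/.
The consonants /ɹ/, /h/, /f/, /n/ cannot be parsed into a legal (C)V(N) syllable (only a nasal (/m/, /n/, or /ŋ/) is licensed in coda position; onsets are limited to one consonant).
Epenthesis after each stranded consonant: /ɹ/ → /ɹa/, /h/ → /ha/, /f/ → /fa/, /n/ → /na/.

ɹapinðɔhabefana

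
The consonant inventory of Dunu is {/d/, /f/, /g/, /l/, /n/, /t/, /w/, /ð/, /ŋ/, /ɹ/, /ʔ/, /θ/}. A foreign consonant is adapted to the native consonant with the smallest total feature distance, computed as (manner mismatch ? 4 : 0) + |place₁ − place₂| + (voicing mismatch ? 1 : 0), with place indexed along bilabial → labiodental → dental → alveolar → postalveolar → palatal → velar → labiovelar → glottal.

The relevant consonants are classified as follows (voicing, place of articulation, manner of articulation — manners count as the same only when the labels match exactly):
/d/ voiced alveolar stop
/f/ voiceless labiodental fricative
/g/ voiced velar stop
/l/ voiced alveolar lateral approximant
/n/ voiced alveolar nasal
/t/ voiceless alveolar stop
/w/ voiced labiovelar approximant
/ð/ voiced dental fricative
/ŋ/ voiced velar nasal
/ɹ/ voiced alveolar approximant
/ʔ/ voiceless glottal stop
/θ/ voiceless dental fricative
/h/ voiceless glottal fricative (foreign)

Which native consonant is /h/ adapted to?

ʔ

/ʔ/ is closest: manner differs (fricative→stop, +4), place distance 0 (glottal→glottal), same voicing; total 4. Next closest is /w/ at distance 6.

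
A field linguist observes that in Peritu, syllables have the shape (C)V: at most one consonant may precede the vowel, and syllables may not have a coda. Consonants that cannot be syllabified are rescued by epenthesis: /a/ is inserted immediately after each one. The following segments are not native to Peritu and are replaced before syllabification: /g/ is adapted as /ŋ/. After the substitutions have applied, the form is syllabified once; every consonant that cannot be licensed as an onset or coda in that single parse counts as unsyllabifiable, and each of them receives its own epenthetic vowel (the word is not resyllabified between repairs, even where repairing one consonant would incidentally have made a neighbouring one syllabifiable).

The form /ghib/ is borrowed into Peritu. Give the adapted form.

ŋahiba

Substitution: /g/ → /ŋ/, giving /ŋhib/.
The consonants /ŋ/, /b/ cannot be parsed into a legal (C)V syllable (no codas are permitted; onsets are limited to one consonant).
Epenthesis after each stranded consonant: /ŋ/ → /ŋa/, /b/ → /ba/.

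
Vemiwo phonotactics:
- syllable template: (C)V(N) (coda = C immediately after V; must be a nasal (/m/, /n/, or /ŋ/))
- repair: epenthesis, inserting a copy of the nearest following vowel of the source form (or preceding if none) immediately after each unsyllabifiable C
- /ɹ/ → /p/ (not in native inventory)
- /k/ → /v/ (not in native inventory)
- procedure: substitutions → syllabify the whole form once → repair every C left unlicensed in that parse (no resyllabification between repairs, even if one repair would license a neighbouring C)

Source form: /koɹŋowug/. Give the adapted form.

vopoŋowugu

Substitution: /k/ → /v/, /ɹ/ → /p/, giving /vopŋowug/.
Under (C)V(N), the unsyllabifiable consonants are /p/, /g/ (only a nasal (/m/, /n/, or /ŋ/) is licensed in coda position; onsets are limited to one consonant).
Each unlicensed consonant becomes the onset of a new syllable: /p/ → /po/, /g/ → /gu/.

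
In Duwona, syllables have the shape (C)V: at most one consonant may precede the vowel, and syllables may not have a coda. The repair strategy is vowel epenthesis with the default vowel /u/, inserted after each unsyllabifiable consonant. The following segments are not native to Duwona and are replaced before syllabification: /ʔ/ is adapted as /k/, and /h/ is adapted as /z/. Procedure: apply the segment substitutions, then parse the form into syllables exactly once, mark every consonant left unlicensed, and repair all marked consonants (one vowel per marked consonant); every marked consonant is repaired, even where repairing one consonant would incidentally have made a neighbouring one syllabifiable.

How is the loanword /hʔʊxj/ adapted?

Substitution: /h/ → /z/, /ʔ/ → /k/, giving /zkʊxj/.
Under (C)V, the unsyllabifiable consonants are /z/, /x/, /j/ (no codas are permitted; onsets are limited to one consonant).
Epenthesis after each stranded consonant: /z/ → /zu/, /x/ → /xu/, /j/ → /ju/.

zukʊxuju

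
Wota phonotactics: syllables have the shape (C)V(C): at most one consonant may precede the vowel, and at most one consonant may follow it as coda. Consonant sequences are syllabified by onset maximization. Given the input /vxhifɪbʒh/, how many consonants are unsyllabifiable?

4

The consonants /v/, /x/, /ʒ/, /h/ cannot be parsed into a legal (C)V(C) syllable (at most one coda consonant is licensed; onsets are limited to one consonant).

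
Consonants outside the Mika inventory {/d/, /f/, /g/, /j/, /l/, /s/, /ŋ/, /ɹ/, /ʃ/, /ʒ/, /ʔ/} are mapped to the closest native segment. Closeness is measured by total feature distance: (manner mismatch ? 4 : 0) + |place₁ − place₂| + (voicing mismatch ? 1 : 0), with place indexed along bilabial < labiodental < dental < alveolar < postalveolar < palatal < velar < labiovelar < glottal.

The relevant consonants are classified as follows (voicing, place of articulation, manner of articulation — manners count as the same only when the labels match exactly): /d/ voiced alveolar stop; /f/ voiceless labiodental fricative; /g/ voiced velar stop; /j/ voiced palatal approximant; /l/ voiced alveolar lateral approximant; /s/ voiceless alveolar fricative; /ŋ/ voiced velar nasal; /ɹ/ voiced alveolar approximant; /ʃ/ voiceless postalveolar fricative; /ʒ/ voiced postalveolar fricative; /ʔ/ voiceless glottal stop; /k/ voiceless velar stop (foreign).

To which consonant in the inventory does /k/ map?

/g/ is closest: same manner (stop), place distance 0 (velar→velar), voicing differs (+1); total 1. Next closest is /ʔ/ at distance 2.

g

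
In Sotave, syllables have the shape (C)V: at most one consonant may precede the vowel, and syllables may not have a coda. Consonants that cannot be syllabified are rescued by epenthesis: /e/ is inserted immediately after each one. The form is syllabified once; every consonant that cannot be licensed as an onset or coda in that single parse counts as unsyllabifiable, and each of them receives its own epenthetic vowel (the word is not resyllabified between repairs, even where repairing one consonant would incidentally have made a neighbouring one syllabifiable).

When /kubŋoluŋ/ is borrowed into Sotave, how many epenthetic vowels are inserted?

2

The unsyllabifiable consonants are /b/, /ŋ/; each receives one epenthetic vowel.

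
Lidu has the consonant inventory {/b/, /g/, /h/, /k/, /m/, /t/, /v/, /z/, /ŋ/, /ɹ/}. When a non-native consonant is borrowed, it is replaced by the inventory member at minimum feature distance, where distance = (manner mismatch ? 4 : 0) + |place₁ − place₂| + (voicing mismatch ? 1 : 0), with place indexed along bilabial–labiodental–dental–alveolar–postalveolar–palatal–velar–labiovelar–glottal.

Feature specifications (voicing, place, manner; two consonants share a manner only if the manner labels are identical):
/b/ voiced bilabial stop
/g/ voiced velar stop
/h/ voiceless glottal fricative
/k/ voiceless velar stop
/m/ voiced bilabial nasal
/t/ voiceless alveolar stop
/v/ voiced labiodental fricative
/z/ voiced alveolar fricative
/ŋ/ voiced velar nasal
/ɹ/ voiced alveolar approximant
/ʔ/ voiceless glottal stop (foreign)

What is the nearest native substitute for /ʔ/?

/k/ is closest: same manner (stop), place distance 2 (glottal→velar), same voicing; total 2. Next closest is /g/ at distance 3.

k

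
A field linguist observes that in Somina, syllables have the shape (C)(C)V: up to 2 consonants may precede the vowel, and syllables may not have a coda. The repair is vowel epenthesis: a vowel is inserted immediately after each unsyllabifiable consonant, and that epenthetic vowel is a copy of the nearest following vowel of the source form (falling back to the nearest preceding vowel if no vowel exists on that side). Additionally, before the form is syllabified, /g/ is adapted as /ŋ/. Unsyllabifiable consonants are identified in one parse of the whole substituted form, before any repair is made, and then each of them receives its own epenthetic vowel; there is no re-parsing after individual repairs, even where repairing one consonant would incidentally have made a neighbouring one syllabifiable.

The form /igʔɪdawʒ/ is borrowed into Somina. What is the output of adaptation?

Substitution: /g/ → /ŋ/, giving /iŋʔɪdawʒ/.
Under (C)(C)V, the unsyllabifiable consonants are /w/, /ʒ/ (no codas are permitted; onsets may contain at most 2 consonants).
Epenthesis after each stranded consonant: /w/ → /wa/, /ʒ/ → /ʒa/.

iŋʔɪdawaʒa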